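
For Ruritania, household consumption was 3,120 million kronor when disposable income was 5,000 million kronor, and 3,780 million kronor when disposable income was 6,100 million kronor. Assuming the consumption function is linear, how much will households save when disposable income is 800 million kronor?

S = 200

MPC = (3780 − 3120)/(6100 − 5000) = 660/1100 = 0.6
a = 3120 − 0.6(5000) = 3120 − 3000 = 120
C = 120 + 0.6(800) = 600
S = 800 − 600 = 200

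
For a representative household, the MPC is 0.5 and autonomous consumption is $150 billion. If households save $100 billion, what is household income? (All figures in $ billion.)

S = Y − C = -150 + 0.5Y
-150 + 0.5Y = 100, so 0.5Y = 250 and Y = 500

Y = 500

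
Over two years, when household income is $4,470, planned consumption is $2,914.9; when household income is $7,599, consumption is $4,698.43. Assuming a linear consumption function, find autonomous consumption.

MPC = ΔC/ΔY = (4698.43 − 2914.9)/(7599 − 4470) = 1783.53/3129 = 0.57
a = C − MPC·Y = 2914.9 − 0.57(4470) = 2914.9 − 2547.9 = 367

a = 367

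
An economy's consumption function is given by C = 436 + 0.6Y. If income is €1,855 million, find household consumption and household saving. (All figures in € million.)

C = 1549; S = 306

C = 436 + 0.6(1855) = 436 + 1113 = 1549
S = Y − C = 1855 − 1549 = 306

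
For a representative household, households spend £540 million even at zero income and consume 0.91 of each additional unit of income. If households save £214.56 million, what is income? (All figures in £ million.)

S = Y − C = -540 + 0.09Y
-540 + 0.09Y = 214.56, so 0.09Y = 754.56 and Y = 8384

Y = 8384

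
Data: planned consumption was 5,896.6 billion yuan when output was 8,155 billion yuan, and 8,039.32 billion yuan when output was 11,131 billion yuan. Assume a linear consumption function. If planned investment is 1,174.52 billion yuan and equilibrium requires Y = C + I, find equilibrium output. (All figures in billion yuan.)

MPC = (8039.32 − 5896.6)/(11131 − 8155) = 2142.72/2976 = 0.72
a = 5896.6 − 0.72(8155) = 25
Equilibrium: Y = 25 + 0.72Y + 1174.52
0.28Y = 1199.52, so Y = 1199.52/0.28 = 4284

Y = 4284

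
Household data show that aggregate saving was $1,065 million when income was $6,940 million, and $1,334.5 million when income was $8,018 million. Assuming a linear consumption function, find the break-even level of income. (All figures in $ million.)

MPS = ΔS/ΔY = (1334.5 − 1065)/(8018 − 6940) = 269.5/1078 = 0.25
MPC = 1 − MPS = 0.75
From S(6940) = 1065: −a + 0.25(6940) = 1065, so a = 1735 − 1065 = 670
Break-even (S = 0): Y = a/MPS = 670/0.25 = 2680

Y = 2680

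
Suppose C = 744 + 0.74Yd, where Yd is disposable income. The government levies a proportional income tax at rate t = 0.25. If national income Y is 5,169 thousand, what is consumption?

C = 3612.795

Yd = (1 − 0.25)(5169) = 0.75(5169) = 3876.75
C = 744 + 0.74(3876.75) = 744 + 2868.795 = 3612.795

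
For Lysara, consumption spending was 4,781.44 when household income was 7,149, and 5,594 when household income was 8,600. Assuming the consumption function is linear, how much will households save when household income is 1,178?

S = -259.68

MPC = (5594 − 4781.44)/(8600 − 7149) = 812.56/1451 = 0.56
a = 4781.44 − 0.56(7149) = 4781.44 − 4003.44 = 778
C = 778 + 0.56(1178) = 1437.68
S = 1178 − 1437.68 = -259.68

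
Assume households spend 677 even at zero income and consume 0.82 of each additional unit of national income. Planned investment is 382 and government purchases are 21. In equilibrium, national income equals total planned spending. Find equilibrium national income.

Y = C + I + G = 677 + 0.82Y + 382 + 21
Y − 0.82Y = 1080
0.18Y = 1080, so Y = 1080/0.18 = 6000

Y = 6000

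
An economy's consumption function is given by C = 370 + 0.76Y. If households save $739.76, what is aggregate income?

S = Y − C = -370 + 0.24Y
-370 + 0.24Y = 739.76, so 0.24Y = 1109.76 and Y = 4624

Y = 4624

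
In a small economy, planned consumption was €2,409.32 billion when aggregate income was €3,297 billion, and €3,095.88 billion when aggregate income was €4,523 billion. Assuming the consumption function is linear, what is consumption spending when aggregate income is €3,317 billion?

MPC = (3095.88 − 2409.32)/(4523 − 3297) = 686.56/1226 = 0.56
a = 2409.32 − 0.56(3297) = 2409.32 − 1846.32 = 563
C = 563 + 0.56(3317) = 563 + 1857.52 = 2420.52

C = 2420.52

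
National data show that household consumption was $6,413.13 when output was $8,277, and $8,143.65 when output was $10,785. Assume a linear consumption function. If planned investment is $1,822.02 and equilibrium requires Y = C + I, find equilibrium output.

Y = 8142

MPC = (8143.65 − 6413.13)/(10785 − 8277) = 1730.52/2508 = 0.69
a = 6413.13 − 0.69(8277) = 702
Equilibrium: Y = 702 + 0.69Y + 1822.02
0.31Y = 2524.02, so Y = 2524.02/0.31 = 8142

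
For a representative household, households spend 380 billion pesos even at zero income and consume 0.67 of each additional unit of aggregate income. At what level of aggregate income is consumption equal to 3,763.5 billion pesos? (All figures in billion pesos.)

Y = 5050

380 + 0.67Y = 3763.5
0.67Y = 3383.5, so Y = 3383.5/0.67 = 5050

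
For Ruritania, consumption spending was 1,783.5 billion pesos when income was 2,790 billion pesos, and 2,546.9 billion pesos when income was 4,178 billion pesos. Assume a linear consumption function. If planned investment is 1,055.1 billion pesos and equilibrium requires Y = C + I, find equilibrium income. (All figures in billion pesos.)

MPC = (2546.9 − 1783.5)/(4178 − 2790) = 763.4/1388 = 0.55
a = 1783.5 − 0.55(2790) = 249
Equilibrium: Y = 249 + 0.55Y + 1055.1
0.45Y = 1304.1, so Y = 1304.1/0.45 = 2898

Y = 2898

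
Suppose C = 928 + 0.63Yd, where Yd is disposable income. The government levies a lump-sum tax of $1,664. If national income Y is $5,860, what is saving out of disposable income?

Yd = Y − T = 5860 − 1664 = 4196
C = 928 + 0.63(4196) = 928 + 2643.48 = 3571.48
S = Yd − C = 4196 − 3571.48 = 624.52

S = 624.52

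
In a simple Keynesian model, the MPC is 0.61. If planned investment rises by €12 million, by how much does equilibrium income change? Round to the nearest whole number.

ΔY ≈ 31

The multiplier is 1/(1 − MPC) = 1/0.39.
ΔY = 12/0.39 = 30.77 ≈ 31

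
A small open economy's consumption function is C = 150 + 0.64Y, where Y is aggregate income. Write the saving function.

S = Y − C = Y − (150 + 0.64Y) = -150 + (1 − 0.64)Y

S = -150 + 0.36Y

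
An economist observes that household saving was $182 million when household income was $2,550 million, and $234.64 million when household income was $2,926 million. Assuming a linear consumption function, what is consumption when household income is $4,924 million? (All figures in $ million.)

C = 4409.64

MPS = ΔS/ΔY = (234.64 − 182)/(2926 − 2550) = 52.64/376 = 0.14
MPC = 1 − MPS = 0.86
Autonomous saving = 182 − 0.14(2550) = -175, so a = 175
C = 175 + 0.86(4924) = 175 + 4234.64 = 4409.64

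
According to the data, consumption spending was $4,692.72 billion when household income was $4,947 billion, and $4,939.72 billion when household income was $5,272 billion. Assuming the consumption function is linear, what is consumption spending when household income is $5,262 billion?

C = 4932.12

MPC = (4939.72 − 4692.72)/(5272 − 4947) = 247/325 = 0.76
a = 4692.72 − 0.76(4947) = 4692.72 − 3759.72 = 933
C = 933 + 0.76(5262) = 933 + 3999.12 = 4932.12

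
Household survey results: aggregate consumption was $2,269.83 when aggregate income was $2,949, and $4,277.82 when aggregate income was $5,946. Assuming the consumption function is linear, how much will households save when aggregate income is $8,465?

MPC = (4277.82 − 2269.83)/(5946 − 2949) = 2007.99/2997 = 0.67
a = 2269.83 − 0.67(2949) = 2269.83 − 1975.83 = 294
C = 294 + 0.67(8465) = 5965.55
S = 8465 − 5965.55 = 2499.45

S = 2499.45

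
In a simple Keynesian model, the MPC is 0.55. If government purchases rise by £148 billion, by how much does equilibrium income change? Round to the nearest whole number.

The multiplier is 1/(1 − MPC) = 1/0.45.
ΔY = 148/0.45 = 328.89 ≈ 329

ΔY ≈ 329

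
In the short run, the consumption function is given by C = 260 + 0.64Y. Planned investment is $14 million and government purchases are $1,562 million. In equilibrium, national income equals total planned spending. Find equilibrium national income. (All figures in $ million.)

Y = C + I + G = 260 + 0.64Y + 14 + 1562
Y − 0.64Y = 1836
0.36Y = 1836, so Y = 1836/0.36 = 5100

Y = 5100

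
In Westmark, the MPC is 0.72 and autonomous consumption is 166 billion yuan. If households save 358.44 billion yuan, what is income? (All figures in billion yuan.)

S = Y − C = -166 + 0.28Y
-166 + 0.28Y = 358.44, so 0.28Y = 524.44 and Y = 1873

Y = 1873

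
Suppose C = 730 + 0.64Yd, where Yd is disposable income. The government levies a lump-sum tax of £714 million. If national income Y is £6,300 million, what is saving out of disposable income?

Yd = Y − T = 6300 − 714 = 5586
C = 730 + 0.64(5586) = 730 + 3575.04 = 4305.04
S = Yd − C = 5586 − 4305.04 = 1280.96

S = 1280.96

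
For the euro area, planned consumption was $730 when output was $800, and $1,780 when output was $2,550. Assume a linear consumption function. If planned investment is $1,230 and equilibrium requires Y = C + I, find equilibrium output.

Y = 3700

MPC = (1780 − 730)/(2550 − 800) = 1050/1750 = 0.6
a = 730 − 0.6(800) = 250
Equilibrium: Y = 250 + 0.6Y + 1230
0.4Y = 1480, so Y = 1480/0.4 = 3700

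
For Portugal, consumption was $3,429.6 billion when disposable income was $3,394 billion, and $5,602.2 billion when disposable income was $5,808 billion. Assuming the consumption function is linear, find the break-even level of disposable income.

MPC = (5602.2 − 3429.6)/(5808 − 3394) = 2172.6/2414 = 0.9
a = 3429.6 − 0.9(3394) = 3429.6 − 3054.6 = 375
Break-even: Y = a/(1−MPC) = 375/0.1 = 3750

Y = 3750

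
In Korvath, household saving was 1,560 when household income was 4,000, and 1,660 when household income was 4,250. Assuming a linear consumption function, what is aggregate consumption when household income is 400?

C = 280

MPS = ΔS/ΔY = (1660 − 1560)/(4250 − 4000) = 100/250 = 0.4
MPC = 1 − MPS = 0.6
Autonomous saving = 1560 − 0.4(4000) = -40, so a = 40
C = 40 + 0.6(400) = 40 + 240 = 280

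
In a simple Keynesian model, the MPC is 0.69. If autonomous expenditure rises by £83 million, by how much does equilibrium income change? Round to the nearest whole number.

The multiplier is 1/(1 − MPC) = 1/0.31.
ΔY = 83/0.31 = 267.74 ≈ 268

ΔY ≈ 268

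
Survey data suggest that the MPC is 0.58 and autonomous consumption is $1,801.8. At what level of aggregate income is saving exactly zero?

At break-even, C = Y: 1801.8 + 0.58Y = Y
0.42Y = 1801.8, so Y = 1801.8/0.42 = 4290

Y = 4290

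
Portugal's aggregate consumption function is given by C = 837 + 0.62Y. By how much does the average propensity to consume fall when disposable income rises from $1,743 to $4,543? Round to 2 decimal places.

At Y = 1743: C = 837 + 0.62(1743) = 1917.66, APC = 1917.66/1743 = 1.100
At Y = 4543: C = 3653.66, APC = 3653.66/4543 = 0.804
Fall in APC = 1.100 − 0.804 = 0.296 ≈ 0.30

ΔAPC = 0.30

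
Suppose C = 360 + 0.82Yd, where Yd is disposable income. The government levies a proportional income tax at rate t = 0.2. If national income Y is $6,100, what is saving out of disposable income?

Yd = (1 − 0.2)(6100) = 0.8(6100) = 4880
C = 360 + 0.82(4880) = 360 + 4001.6 = 4361.6
S = Yd − C = 4880 − 4361.6 = 518.4

S = 518.4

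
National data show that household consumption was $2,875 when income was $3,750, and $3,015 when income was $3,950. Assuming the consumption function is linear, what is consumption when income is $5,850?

MPC = (3015 − 2875)/(3950 − 3750) = 140/200 = 0.7
a = 2875 − 0.7(3750) = 2875 − 2625 = 250
C = 250 + 0.7(5850) = 250 + 4095 = 4345

C = 4345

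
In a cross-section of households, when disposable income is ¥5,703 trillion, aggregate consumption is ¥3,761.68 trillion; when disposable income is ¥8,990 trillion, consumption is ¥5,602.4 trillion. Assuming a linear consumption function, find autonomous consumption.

a = 568

MPC = ΔC/ΔY = (5602.4 − 3761.68)/(8990 − 5703) = 1840.72/3287 = 0.56
a = C − MPC·Y = 3761.68 − 0.56(5703) = 3761.68 − 3193.68 = 568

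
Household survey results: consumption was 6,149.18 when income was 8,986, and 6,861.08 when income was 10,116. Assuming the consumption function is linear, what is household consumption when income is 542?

MPC = (6861.08 − 6149.18)/(10116 − 8986) = 711.9/1130 = 0.63
a = 6149.18 − 0.63(8986) = 6149.18 − 5661.18 = 488
C = 488 + 0.63(542) = 488 + 341.46 = 829.46

C = 829.46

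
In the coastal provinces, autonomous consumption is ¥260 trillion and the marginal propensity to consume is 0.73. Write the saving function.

S = -260 + 0.27Y

S = Y − C = Y − (260 + 0.73Y) = -260 + (1 − 0.73)Y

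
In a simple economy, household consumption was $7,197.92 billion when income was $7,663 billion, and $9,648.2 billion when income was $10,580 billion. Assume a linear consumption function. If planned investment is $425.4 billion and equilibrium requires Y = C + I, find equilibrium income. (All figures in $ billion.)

MPC = (9648.2 − 7197.92)/(10580 − 7663) = 2450.28/2917 = 0.84
a = 7197.92 − 0.84(7663) = 761
Equilibrium: Y = 761 + 0.84Y + 425.4
0.16Y = 1186.4, so Y = 1186.4/0.16 = 7415

Y = 7415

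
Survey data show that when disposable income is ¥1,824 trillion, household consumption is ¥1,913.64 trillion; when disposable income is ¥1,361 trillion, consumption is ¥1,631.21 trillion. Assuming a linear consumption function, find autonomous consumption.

a = 801

MPC = ΔC/ΔY = (1913.64 − 1631.21)/(1824 − 1361) = 282.43/463 = 0.61
a = C − MPC·Y = 1631.21 − 0.61(1361) = 1631.21 − 830.21 = 801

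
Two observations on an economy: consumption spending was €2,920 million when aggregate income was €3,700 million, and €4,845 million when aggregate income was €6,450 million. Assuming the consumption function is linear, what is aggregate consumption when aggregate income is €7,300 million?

MPC = (4845 − 2920)/(6450 − 3700) = 1925/2750 = 0.7
a = 2920 − 0.7(3700) = 2920 − 2590 = 330
C = 330 + 0.7(7300) = 330 + 5110 = 5440

C = 5440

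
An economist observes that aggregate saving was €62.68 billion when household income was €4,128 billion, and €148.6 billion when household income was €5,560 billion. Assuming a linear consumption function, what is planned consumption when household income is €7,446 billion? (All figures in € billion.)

MPS = ΔS/ΔY = (148.6 − 62.68)/(5560 − 4128) = 85.92/1432 = 0.06
MPC = 1 − MPS = 0.94
Autonomous saving = 62.68 − 0.06(4128) = -185, so a = 185
C = 185 + 0.94(7446) = 185 + 6999.24 = 7184.24

C = 7184.24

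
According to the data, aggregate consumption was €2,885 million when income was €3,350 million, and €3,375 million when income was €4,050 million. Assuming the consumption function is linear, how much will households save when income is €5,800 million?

MPC = (3375 − 2885)/(4050 − 3350) = 490/700 = 0.7
a = 2885 − 0.7(3350) = 2885 − 2345 = 540
C = 540 + 0.7(5800) = 4600
S = 5800 − 4600 = 1200

S = 1200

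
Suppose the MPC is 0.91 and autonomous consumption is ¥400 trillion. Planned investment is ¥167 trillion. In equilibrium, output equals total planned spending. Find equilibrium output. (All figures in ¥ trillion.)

Y = 6300

Y = C + I = 400 + 0.91Y + 167
Y − 0.91Y = 567
0.09Y = 567, so Y = 567/0.09 = 6300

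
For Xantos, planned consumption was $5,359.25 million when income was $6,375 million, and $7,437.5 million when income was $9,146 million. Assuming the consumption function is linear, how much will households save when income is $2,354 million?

MPC = (7437.5 − 5359.25)/(9146 − 6375) = 2078.25/2771 = 0.75
a = 5359.25 − 0.75(6375) = 5359.25 − 4781.25 = 578
C = 578 + 0.75(2354) = 2343.5
S = 2354 − 2343.5 = 10.5

S = 10.5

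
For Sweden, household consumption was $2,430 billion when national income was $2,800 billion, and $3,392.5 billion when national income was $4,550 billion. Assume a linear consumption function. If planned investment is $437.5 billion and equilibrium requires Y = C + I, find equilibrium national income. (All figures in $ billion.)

Y = 2950

MPC = (3392.5 − 2430)/(4550 − 2800) = 962.5/1750 = 0.55
a = 2430 − 0.55(2800) = 890
Equilibrium: Y = 890 + 0.55Y + 437.5
0.45Y = 1327.5, so Y = 1327.5/0.45 = 2950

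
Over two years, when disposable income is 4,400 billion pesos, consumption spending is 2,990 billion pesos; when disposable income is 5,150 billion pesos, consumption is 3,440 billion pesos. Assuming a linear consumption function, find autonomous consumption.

a = 350

MPC = ΔC/ΔY = (3440 − 2990)/(5150 − 4400) = 450/750 = 0.6
a = C − MPC·Y = 2990 − 0.6(4400) = 2990 − 2640 = 350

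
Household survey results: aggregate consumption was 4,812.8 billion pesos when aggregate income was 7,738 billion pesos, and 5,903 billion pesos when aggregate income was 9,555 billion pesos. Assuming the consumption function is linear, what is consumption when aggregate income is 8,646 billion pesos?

MPC = (5903 − 4812.8)/(9555 − 7738) = 1090.2/1817 = 0.6
a = 4812.8 − 0.6(7738) = 4812.8 − 4642.8 = 170
C = 170 + 0.6(8646) = 170 + 5187.6 = 5357.6

C = 5357.6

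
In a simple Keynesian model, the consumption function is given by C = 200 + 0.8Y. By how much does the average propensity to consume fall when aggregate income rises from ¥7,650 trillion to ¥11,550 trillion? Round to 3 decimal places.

At Y = 7650: C = 200 + 0.8(7650) = 6320, APC = 6320/7650 = 0.8261
At Y = 11550: C = 9440, APC = 9440/11550 = 0.8173
Fall in APC = 0.8261 − 0.8173 = 0.0088 ≈ 0.009

ΔAPC = 0.009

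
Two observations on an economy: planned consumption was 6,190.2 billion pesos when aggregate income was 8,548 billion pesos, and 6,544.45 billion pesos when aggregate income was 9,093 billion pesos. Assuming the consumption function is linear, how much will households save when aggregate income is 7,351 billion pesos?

MPC = (6544.45 − 6190.2)/(9093 − 8548) = 354.25/545 = 0.65
a = 6190.2 − 0.65(8548) = 6190.2 − 5556.2 = 634
C = 634 + 0.65(7351) = 5412.15
S = 7351 − 5412.15 = 1938.85

S = 1938.85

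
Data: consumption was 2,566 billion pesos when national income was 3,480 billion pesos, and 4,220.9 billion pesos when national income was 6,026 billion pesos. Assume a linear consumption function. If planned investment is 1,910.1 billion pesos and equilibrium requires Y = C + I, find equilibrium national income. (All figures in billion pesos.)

Y = 6326

MPC = (4220.9 − 2566)/(6026 − 3480) = 1654.9/2546 = 0.65
a = 2566 − 0.65(3480) = 304
Equilibrium: Y = 304 + 0.65Y + 1910.1
0.35Y = 2214.1, so Y = 2214.1/0.35 = 6326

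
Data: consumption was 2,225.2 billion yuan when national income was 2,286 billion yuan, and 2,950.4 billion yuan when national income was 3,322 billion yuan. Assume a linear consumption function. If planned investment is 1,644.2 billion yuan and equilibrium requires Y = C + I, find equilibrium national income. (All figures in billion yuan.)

MPC = (2950.4 − 2225.2)/(3322 − 2286) = 725.2/1036 = 0.7
a = 2225.2 − 0.7(2286) = 625
Equilibrium: Y = 625 + 0.7Y + 1644.2
0.3Y = 2269.2, so Y = 2269.2/0.3 = 7564

Y = 7564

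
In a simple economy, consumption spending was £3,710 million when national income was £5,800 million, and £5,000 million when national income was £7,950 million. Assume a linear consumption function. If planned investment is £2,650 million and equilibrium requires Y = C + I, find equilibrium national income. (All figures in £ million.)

MPC = (5000 − 3710)/(7950 − 5800) = 1290/2150 = 0.6
a = 3710 − 0.6(5800) = 230
Equilibrium: Y = 230 + 0.6Y + 2650
0.4Y = 2880, so Y = 2880/0.4 = 7200

Y = 7200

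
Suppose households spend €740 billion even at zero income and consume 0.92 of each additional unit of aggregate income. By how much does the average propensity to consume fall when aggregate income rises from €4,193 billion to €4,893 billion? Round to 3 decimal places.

At Y = 4193: C = 740 + 0.92(4193) = 4597.56, APC = 4597.56/4193 = 1.0965
At Y = 4893: C = 5241.56, APC = 5241.56/4893 = 1.0712
Fall in APC = 1.0965 − 1.0712 = 0.0253 ≈ 0.025

ΔAPC = 0.025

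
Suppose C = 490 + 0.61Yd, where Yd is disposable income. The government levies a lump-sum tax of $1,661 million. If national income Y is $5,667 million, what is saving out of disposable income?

S = 1072.34

Yd = Y − T = 5667 − 1661 = 4006
C = 490 + 0.61(4006) = 490 + 2443.66 = 2933.66
S = Yd − C = 4006 − 2933.66 = 1072.34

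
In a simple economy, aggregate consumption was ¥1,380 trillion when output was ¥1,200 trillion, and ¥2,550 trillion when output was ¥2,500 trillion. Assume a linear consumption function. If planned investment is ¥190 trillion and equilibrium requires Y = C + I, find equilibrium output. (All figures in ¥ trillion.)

Y = 4900

MPC = (2550 − 1380)/(2500 − 1200) = 1170/1300 = 0.9
a = 1380 − 0.9(1200) = 300
Equilibrium: Y = 300 + 0.9Y + 190
0.1Y = 490, so Y = 490/0.1 = 4900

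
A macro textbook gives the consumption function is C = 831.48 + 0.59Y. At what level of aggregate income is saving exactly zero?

At break-even, C = Y: 831.48 + 0.59Y = Y
0.41Y = 831.48, so Y = 831.48/0.41 = 2028

Y = 2028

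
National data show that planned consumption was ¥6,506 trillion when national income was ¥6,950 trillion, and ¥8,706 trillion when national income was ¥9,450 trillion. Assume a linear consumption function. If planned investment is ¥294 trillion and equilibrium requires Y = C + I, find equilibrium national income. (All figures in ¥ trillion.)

Y = 5700

MPC = (8706 − 6506)/(9450 − 6950) = 2200/2500 = 0.88
a = 6506 − 0.88(6950) = 390
Equilibrium: Y = 390 + 0.88Y + 294
0.12Y = 684, so Y = 684/0.12 = 5700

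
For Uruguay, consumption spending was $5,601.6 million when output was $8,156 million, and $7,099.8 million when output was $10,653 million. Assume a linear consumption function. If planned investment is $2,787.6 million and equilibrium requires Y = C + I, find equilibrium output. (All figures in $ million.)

MPC = (7099.8 − 5601.6)/(10653 − 8156) = 1498.2/2497 = 0.6
a = 5601.6 − 0.6(8156) = 708
Equilibrium: Y = 708 + 0.6Y + 2787.6
0.4Y = 3495.6, so Y = 3495.6/0.4 = 8739

Y = 8739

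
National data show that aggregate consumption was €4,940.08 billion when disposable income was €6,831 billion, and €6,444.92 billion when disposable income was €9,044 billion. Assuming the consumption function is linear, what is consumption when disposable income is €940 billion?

MPC = (6444.92 − 4940.08)/(9044 − 6831) = 1504.84/2213 = 0.68
a = 4940.08 − 0.68(6831) = 4940.08 − 4645.08 = 295
C = 295 + 0.68(940) = 295 + 639.2 = 934.2

C = 934.2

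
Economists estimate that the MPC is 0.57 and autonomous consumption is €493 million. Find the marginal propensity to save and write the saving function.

MPS = 0.43; S = -493 + 0.43Y

MPS = 1 − MPC = 1 − 0.57 = 0.43
S = Y − C = -493 + 0.43Y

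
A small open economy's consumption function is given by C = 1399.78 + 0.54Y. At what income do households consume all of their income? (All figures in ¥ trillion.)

At break-even, C = Y: 1399.78 + 0.54Y = Y
0.46Y = 1399.78, so Y = 1399.78/0.46 = 3043

Y = 3043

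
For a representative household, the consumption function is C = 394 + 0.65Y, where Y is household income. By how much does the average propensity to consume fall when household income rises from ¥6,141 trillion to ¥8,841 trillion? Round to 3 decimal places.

At Y = 6141: C = 394 + 0.65(6141) = 4385.65, APC = 4385.65/6141 = 0.7142
At Y = 8841: C = 6140.65, APC = 6140.65/8841 = 0.6946
Fall in APC = 0.7142 − 0.6946 = 0.0196 ≈ 0.020

ΔAPC = 0.020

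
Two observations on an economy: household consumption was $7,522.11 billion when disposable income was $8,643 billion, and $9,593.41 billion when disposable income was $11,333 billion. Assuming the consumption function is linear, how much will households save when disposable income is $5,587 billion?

MPC = (9593.41 − 7522.11)/(11333 − 8643) = 2071.3/2690 = 0.77
a = 7522.11 − 0.77(8643) = 7522.11 − 6655.11 = 867
C = 867 + 0.77(5587) = 5168.99
S = 5587 − 5168.99 = 418.01

S = 418.01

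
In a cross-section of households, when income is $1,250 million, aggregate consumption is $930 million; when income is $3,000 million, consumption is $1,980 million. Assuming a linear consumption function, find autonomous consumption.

MPC = ΔC/ΔY = (1980 − 930)/(3000 − 1250) = 1050/1750 = 0.6
a = C − MPC·Y = 930 − 0.6(1250) = 930 − 750 = 180

a = 180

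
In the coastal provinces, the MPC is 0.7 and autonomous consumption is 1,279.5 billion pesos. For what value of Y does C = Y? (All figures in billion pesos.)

At break-even, C = Y: 1279.5 + 0.7Y = Y
0.3Y = 1279.5, so Y = 1279.5/0.3 = 4265

Y = 4265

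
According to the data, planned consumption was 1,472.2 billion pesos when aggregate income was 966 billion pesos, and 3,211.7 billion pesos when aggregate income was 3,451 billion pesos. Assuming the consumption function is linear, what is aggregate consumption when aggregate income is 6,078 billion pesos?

C = 5050.6

MPC = (3211.7 − 1472.2)/(3451 − 966) = 1739.5/2485 = 0.7
a = 1472.2 − 0.7(966) = 1472.2 − 676.2 = 796
C = 796 + 0.7(6078) = 796 + 4254.6 = 5050.6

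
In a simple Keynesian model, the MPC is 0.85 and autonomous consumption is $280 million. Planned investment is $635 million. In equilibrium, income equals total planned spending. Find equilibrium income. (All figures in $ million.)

Y = 6100

Y = C + I = 280 + 0.85Y + 635
Y − 0.85Y = 915
0.15Y = 915, so Y = 915/0.15 = 6100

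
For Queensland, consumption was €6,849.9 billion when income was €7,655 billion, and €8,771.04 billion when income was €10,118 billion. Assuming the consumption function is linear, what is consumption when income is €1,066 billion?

MPC = (8771.04 − 6849.9)/(10118 − 7655) = 1921.14/2463 = 0.78
a = 6849.9 − 0.78(7655) = 6849.9 − 5970.9 = 879
C = 879 + 0.78(1066) = 879 + 831.48 = 1710.48

C = 1710.48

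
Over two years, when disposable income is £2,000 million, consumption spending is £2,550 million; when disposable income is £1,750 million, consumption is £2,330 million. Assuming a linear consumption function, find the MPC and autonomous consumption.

MPC = 0.88; a = 790

MPC = ΔC/ΔY = (2550 − 2330)/(2000 − 1750) = 220/250 = 0.88
a = C − MPC·Y = 2330 − 0.88(1750) = 2330 − 1540 = 790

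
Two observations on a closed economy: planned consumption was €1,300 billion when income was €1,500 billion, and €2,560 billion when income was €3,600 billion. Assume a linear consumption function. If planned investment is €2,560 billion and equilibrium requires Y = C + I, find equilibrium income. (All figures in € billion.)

MPC = (2560 − 1300)/(3600 − 1500) = 1260/2100 = 0.6
a = 1300 − 0.6(1500) = 400
Equilibrium: Y = 400 + 0.6Y + 2560
0.4Y = 2960, so Y = 2960/0.4 = 7400

Y = 7400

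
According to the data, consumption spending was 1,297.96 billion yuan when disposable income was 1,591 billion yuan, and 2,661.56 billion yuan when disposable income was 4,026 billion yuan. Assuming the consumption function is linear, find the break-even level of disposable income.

Y = 925

MPC = (2661.56 − 1297.96)/(4026 − 1591) = 1363.6/2435 = 0.56
a = 1297.96 − 0.56(1591) = 1297.96 − 890.96 = 407
Break-even: Y = a/(1−MPC) = 407/0.44 = 925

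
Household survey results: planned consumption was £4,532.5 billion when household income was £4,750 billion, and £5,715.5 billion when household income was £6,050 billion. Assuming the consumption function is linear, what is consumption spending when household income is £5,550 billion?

MPC = (5715.5 − 4532.5)/(6050 − 4750) = 1183/1300 = 0.91
a = 4532.5 − 0.91(4750) = 4532.5 − 4322.5 = 210
C = 210 + 0.91(5550) = 210 + 5050.5 = 5260.5

C = 5260.5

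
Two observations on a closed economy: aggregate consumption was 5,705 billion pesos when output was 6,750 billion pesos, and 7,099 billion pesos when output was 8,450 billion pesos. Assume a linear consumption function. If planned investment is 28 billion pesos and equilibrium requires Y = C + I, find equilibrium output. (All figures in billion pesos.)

Y = 1100

MPC = (7099 − 5705)/(8450 − 6750) = 1394/1700 = 0.82
a = 5705 − 0.82(6750) = 170
Equilibrium: Y = 170 + 0.82Y + 28
0.18Y = 198, so Y = 198/0.18 = 1100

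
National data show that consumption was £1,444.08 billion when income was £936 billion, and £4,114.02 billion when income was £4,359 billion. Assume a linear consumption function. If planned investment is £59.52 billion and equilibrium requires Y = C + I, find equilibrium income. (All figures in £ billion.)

MPC = (4114.02 − 1444.08)/(4359 − 936) = 2669.94/3423 = 0.78
a = 1444.08 − 0.78(936) = 714
Equilibrium: Y = 714 + 0.78Y + 59.52
0.22Y = 773.52, so Y = 773.52/0.22 = 3516

Y = 3516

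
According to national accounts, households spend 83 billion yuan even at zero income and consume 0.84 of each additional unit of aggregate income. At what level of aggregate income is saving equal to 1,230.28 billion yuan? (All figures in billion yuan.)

S = Y − C = -83 + 0.16Y
-83 + 0.16Y = 1230.28, so 0.16Y = 1313.28 and Y = 8208

Y = 8208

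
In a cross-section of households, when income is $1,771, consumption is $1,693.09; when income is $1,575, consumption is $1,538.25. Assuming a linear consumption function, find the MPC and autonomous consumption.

MPC = 0.79; a = 294

MPC = ΔC/ΔY = (1693.09 − 1538.25)/(1771 − 1575) = 154.84/196 = 0.79
a = C − MPC·Y = 1538.25 − 0.79(1575) = 1538.25 − 1244.25 = 294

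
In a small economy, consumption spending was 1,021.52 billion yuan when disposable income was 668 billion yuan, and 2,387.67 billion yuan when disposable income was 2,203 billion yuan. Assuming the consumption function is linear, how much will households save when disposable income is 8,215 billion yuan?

MPC = (2387.67 − 1021.52)/(2203 − 668) = 1366.15/1535 = 0.89
a = 1021.52 − 0.89(668) = 1021.52 − 594.52 = 427
C = 427 + 0.89(8215) = 7738.35
S = 8215 − 7738.35 = 476.65

S = 476.65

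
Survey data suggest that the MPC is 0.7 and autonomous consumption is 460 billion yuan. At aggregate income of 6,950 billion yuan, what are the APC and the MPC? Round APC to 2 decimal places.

MPC = 0.7 (the slope of the consumption function)
C = 460 + 0.7(6950) = 5325, so APC = 5325/6950 = 0.77

APC = 0.77; MPC = 0.7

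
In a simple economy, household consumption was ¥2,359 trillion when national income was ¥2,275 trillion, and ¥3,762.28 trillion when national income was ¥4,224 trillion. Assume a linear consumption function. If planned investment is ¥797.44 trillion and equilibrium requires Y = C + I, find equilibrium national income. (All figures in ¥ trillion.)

MPC = (3762.28 − 2359)/(4224 − 2275) = 1403.28/1949 = 0.72
a = 2359 − 0.72(2275) = 721
Equilibrium: Y = 721 + 0.72Y + 797.44
0.28Y = 1518.44, so Y = 1518.44/0.28 = 5423

Y = 5423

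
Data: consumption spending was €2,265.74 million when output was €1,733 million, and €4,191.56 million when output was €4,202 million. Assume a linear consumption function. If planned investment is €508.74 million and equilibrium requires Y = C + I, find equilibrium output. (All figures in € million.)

Y = 6467

MPC = (4191.56 − 2265.74)/(4202 − 1733) = 1925.82/2469 = 0.78
a = 2265.74 − 0.78(1733) = 914
Equilibrium: Y = 914 + 0.78Y + 508.74
0.22Y = 1422.74, so Y = 1422.74/0.22 = 6467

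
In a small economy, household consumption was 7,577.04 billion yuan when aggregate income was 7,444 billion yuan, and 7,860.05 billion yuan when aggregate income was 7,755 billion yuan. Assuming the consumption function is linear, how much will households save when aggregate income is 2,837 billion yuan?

S = -547.67

MPC = (7860.05 − 7577.04)/(7755 − 7444) = 283.01/311 = 0.91
a = 7577.04 − 0.91(7444) = 7577.04 − 6774.04 = 803
C = 803 + 0.91(2837) = 3384.67
S = 2837 − 3384.67 = -547.67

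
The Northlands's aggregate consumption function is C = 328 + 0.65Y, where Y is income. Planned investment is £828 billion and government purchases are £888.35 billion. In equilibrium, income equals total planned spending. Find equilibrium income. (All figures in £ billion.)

Y = 5841

Y = C + I + G = 328 + 0.65Y + 828 + 888.35
Y − 0.65Y = 2044.35
0.35Y = 2044.35, so Y = 2044.35/0.35 = 5841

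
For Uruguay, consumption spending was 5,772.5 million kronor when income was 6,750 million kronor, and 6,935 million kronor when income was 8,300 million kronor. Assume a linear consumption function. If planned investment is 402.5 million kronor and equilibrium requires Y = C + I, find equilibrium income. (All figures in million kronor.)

Y = 4450

MPC = (6935 − 5772.5)/(8300 − 6750) = 1162.5/1550 = 0.75
a = 5772.5 − 0.75(6750) = 710
Equilibrium: Y = 710 + 0.75Y + 402.5
0.25Y = 1112.5, so Y = 1112.5/0.25 = 4450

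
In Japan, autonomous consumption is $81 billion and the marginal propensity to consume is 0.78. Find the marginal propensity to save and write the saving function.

MPS = 0.22; S = -81 + 0.22Y

MPS = 1 − MPC = 1 − 0.78 = 0.22
S = Y − C = -81 + 0.22Y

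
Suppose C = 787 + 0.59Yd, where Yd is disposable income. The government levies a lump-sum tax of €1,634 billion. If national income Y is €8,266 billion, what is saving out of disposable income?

Yd = Y − T = 8266 − 1634 = 6632
C = 787 + 0.59(6632) = 787 + 3912.88 = 4699.88
S = Yd − C = 6632 − 4699.88 = 1932.12

S = 1932.12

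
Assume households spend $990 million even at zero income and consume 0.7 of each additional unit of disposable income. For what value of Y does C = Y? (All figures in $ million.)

At break-even, C = Y: 990 + 0.7Y = Y
0.3Y = 990, so Y = 990/0.3 = 3300

Y = 3300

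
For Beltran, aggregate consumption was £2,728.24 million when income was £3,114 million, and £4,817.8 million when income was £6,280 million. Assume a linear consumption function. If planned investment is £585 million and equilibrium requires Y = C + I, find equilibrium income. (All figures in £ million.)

Y = 3700

MPC = (4817.8 − 2728.24)/(6280 − 3114) = 2089.56/3166 = 0.66
a = 2728.24 − 0.66(3114) = 673
Equilibrium: Y = 673 + 0.66Y + 585
0.34Y = 1258, so Y = 1258/0.34 = 3700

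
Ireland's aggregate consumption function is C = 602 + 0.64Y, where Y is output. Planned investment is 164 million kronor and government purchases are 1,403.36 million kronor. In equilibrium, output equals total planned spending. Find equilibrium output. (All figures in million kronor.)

Y = C + I + G = 602 + 0.64Y + 164 + 1403.36
Y − 0.64Y = 2169.36
0.36Y = 2169.36, so Y = 2169.36/0.36 = 6026

Y = 6026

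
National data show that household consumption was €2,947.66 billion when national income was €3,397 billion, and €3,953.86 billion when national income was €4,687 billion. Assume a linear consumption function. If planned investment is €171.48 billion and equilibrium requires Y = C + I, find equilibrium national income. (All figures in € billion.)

MPC = (3953.86 − 2947.66)/(4687 − 3397) = 1006.2/1290 = 0.78
a = 2947.66 − 0.78(3397) = 298
Equilibrium: Y = 298 + 0.78Y + 171.48
0.22Y = 469.48, so Y = 469.48/0.22 = 2134

Y = 2134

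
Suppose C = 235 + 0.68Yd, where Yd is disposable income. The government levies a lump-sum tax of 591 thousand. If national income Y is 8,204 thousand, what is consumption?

C = 5411.84

Yd = Y − T = 8204 − 591 = 7613
C = 235 + 0.68(7613) = 235 + 5176.84 = 5411.84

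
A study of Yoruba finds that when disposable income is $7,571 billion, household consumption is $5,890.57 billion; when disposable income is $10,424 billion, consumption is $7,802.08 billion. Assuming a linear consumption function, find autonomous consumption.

MPC = ΔC/ΔY = (7802.08 − 5890.57)/(10424 − 7571) = 1911.51/2853 = 0.67
a = C − MPC·Y = 5890.57 − 0.67(7571) = 5890.57 − 5072.57 = 818

a = 818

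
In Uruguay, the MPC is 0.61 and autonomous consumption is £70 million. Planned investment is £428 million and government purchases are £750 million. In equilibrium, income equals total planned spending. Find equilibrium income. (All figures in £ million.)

Y = C + I + G = 70 + 0.61Y + 428 + 750
Y − 0.61Y = 1248
0.39Y = 1248, so Y = 1248/0.39 = 3200

Y = 3200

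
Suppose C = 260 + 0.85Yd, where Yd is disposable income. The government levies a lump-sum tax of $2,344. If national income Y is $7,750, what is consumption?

C = 4855.1

Yd = Y − T = 7750 − 2344 = 5406
C = 260 + 0.85(5406) = 260 + 4595.1 = 4855.1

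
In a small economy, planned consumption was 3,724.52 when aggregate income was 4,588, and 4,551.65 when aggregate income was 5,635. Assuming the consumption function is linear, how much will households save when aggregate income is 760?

MPC = (4551.65 − 3724.52)/(5635 − 4588) = 827.13/1047 = 0.79
a = 3724.52 − 0.79(4588) = 3724.52 − 3624.52 = 100
C = 100 + 0.79(760) = 700.4
S = 760 − 700.4 = 59.6

S = 59.6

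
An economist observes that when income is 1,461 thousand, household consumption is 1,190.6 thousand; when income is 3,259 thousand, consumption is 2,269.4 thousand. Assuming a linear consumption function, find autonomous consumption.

MPC = ΔC/ΔY = (2269.4 − 1190.6)/(3259 − 1461) = 1078.8/1798 = 0.6
a = C − MPC·Y = 1190.6 − 0.6(1461) = 1190.6 − 876.6 = 314

a = 314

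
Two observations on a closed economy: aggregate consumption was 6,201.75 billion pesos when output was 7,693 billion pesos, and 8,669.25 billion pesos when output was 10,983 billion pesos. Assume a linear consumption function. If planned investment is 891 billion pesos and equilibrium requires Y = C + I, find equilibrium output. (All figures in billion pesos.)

MPC = (8669.25 − 6201.75)/(10983 − 7693) = 2467.5/3290 = 0.75
a = 6201.75 − 0.75(7693) = 432
Equilibrium: Y = 432 + 0.75Y + 891
0.25Y = 1323, so Y = 1323/0.25 = 5292

Y = 5292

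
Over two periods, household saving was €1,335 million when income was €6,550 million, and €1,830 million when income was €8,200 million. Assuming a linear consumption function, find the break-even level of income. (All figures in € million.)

Y = 2100

MPS = ΔS/ΔY = (1830 − 1335)/(8200 − 6550) = 495/1650 = 0.3
MPC = 1 − MPS = 0.7
From S(6550) = 1335: −a + 0.3(6550) = 1335, so a = 1965 − 1335 = 630
Break-even (S = 0): Y = a/MPS = 630/0.3 = 2100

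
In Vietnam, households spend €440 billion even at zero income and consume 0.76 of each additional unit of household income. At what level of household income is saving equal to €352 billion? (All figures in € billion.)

Y = 3300

S = Y − C = -440 + 0.24Y
-440 + 0.24Y = 352, so 0.24Y = 792 and Y = 3300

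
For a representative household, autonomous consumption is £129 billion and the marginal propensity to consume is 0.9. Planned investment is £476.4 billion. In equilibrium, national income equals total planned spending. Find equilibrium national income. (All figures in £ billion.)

Y = C + I = 129 + 0.9Y + 476.4
Y − 0.9Y = 605.4
0.1Y = 605.4, so Y = 605.4/0.1 = 6054

Y = 6054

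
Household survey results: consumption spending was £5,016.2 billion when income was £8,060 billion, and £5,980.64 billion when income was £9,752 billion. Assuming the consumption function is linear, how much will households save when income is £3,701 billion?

S = 1169.43

MPC = (5980.64 − 5016.2)/(9752 − 8060) = 964.44/1692 = 0.57
a = 5016.2 − 0.57(8060) = 5016.2 − 4594.2 = 422
C = 422 + 0.57(3701) = 2531.57
S = 3701 − 2531.57 = 1169.43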